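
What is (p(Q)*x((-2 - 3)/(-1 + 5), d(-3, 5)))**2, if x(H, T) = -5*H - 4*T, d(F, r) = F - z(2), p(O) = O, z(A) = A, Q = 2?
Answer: 11025/4 ≈ 2756.3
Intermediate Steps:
d(F, r) = -2 + F (d(F, r) = F - 1*2 = F - 2 = -2 + F)
(p(Q)*x((-2 - 3)/(-1 + 5), d(-3, 5)))**2 = (2*(-5*(-2 - 3)/(-1 + 5) - 4*(-2 - 3)))**2 = (2*(-(-25)/4 - 4*(-5)))**2 = (2*(-(-25)/4 + 20))**2 = (2*(-5*(-5/4) + 20))**2 = (2*(25/4 + 20))**2 = (2*(105/4))**2 = (105/2)**2 = 11025/4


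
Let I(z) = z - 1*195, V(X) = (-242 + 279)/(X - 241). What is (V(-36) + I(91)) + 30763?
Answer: 8492506/277 ≈ 30659.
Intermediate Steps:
V(X) = 37/(-241 + X)
I(z) = -195 + z (I(z) = z - 195 = -195 + z)
(V(-36) + I(91)) + 30763 = (37/(-241 - 36) + (-195 + 91)) + 30763 = (37/(-277) - 104) + 30763 = (37*(-1/277) - 104) + 30763 = (-37/277 - 104) + 30763 = -28845/277 + 30763 = 8492506/277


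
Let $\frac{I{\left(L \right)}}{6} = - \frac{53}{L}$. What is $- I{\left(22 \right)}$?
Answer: $\frac{159}{11} \approx 14.455$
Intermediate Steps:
$I{\left(L \right)} = - \frac{318}{L}$ ($I{\left(L \right)} = 6 \left(- \frac{53}{L}\right) = - \frac{318}{L}$)
$- I{\left(22 \right)} = - \frac{-318}{22} = \left(-1\right) \left(- \frac{159}{11}\right) = \frac{159}{11}$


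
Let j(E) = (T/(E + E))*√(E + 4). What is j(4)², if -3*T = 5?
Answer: 25/72 ≈ 0.34722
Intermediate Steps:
T = -5/3 (T = -⅓*5 = -5/3 ≈ -1.6667)
j(E) = -5*√(4 + E)/(6*E) (j(E) = (-5/(3*(E + E)))*√(E + 4) = (-5*1/(2*E)/3)*√(4 + E) = (-5/(6*E))*√(4 + E) = -5*√(4 + E)/(6*E))
j(4)² = (-⅚*√(4 + 4)/4)² = (-⅚*¼*√8)² = (-⅚*¼*2*√2)² = (-5*√2/12)² = 25/72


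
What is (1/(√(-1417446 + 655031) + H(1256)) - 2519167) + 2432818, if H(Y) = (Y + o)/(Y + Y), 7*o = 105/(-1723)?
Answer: (-373733669424*√762415 + 186861211301*I)/(-2164073*I + 4328176*√762415) ≈ -86349.0 - 0.0011452*I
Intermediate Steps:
o = -15/1723 (o = (105/(-1723))/7 = (105*(-1/1723))/7 = (⅐)*(-105/1723) = -15/1723 ≈ -0.0087058)
H(Y) = (-15/1723 + Y)/(2*Y) (H(Y) = (Y - 15/1723)/(Y + Y) = (-15/1723 + Y)/((2*Y)) = (-15/1723 + Y)*(1/(2*Y)) = (-15/1723 + Y)/(2*Y))
(1/(√(-1417446 + 655031) + H(1256)) - 2519167) + 2432818 = (1/(√(-1417446 + 655031) + (1/3446)*(-15 + 1723*1256)/1256) - 2519167) + 2432818 = (1/(√(-762415) + (1/3446)*(1/1256)*(-15 + 2164088)) - 2519167) + 2432818 = (1/(I*√762415 + (1/3446)*(1/1256)*2164073) - 2519167) + 2432818 = (1/(I*√762415 + 2164073/4328176) - 2519167) + 2432818 = (1/(2164073/4328176 + I*√762415) - 2519167) + 2432818 = (-2519167 + 1/(2164073/4328176 + I*√762415)) + 2432818 = -86349 + 1/(2164073/4328176 + I*√762415)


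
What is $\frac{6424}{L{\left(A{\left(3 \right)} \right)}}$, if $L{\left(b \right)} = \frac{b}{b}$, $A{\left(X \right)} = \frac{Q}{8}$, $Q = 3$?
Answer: $6424$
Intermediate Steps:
$A{\left(X \right)} = \frac{3}{8}$
$L{\left(b \right)} = 1$
$\frac{6424}{L{\left(A{\left(3 \right)} \right)}} = \frac{6424}{1} = 6424 \cdot 1 = 6424$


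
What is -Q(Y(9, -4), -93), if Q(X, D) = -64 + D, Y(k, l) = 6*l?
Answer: 157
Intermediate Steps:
-Q(Y(9, -4), -93) = -(-64 - 93) = -1*(-157) = 157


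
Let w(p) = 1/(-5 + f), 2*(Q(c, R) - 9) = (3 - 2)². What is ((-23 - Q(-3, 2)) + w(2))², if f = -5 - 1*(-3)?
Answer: 208849/196 ≈ 1065.6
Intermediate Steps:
f = -2 (f = -5 + 3 = -2)
Q(c, R) = 19/2 (Q(c, R) = 9 + (3 - 2)²/2 = 9 + (½)*1² = 9 + (½)*1 = 9 + ½ = 19/2)
w(p) = -⅐ (w(p) = 1/(-5 - 2) = 1/(-7) = -⅐)
((-23 - Q(-3, 2)) + w(2))² = ((-23 - 1*19/2) - ⅐)² = ((-23 - 19/2) - ⅐)² = (-65/2 - ⅐)² = (-457/14)² = 208849/196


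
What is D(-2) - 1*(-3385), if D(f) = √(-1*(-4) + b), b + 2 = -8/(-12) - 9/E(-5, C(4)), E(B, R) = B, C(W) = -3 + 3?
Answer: 3385 + √1005/15 ≈ 3387.1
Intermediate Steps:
C(W) = 0
b = 7/15 (b = -2 + (-8/(-12) - 9/(-5)) = -2 + (-8*(-1/12) - 9*(-⅕)) = -2 + (⅔ + 9/5) = -2 + 37/15 = 7/15 ≈ 0.46667)
D(f) = √1005/15 (D(f) = √(-1*(-4) + 7/15) = √(4 + 7/15) = √(67/15) = √1005/15)
D(-2) - 1*(-3385) = √1005/15 - 1*(-3385) = √1005/15 + 3385 = 3385 + √1005/15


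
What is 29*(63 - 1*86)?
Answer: -667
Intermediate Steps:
29*(63 - 1*86) = 29*(63 - 86) = 29*(-23) = -667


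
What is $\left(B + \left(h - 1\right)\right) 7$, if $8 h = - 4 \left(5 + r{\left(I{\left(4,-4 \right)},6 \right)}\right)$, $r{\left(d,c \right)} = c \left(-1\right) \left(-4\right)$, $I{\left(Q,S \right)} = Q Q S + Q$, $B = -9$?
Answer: $- \frac{343}{2} \approx -171.5$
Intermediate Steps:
$I{\left(Q,S \right)} = Q + S Q^{2}$ ($I{\left(Q,S \right)} = Q^{2} S + Q = S Q^{2} + Q = Q + S Q^{2}$)
$r{\left(d,c \right)} = 4 c$ ($r{\left(d,c \right)} = - c \left(-4\right) = 4 c$)
$h = - \frac{29}{2}$ ($h = \frac{\left(-4\right) \left(5 + 4 \cdot 6\right)}{8} = \frac{\left(-4\right) \left(5 + 24\right)}{8} = \frac{\left(-4\right) 29}{8} = \frac{1}{8} \left(-116\right) = - \frac{29}{2} \approx -14.5$)
$\left(B + \left(h - 1\right)\right) 7 = \left(-9 - \frac{31}{2}\right) 7 = \left(- \frac{49}{2}\right) 7 = - \frac{343}{2}$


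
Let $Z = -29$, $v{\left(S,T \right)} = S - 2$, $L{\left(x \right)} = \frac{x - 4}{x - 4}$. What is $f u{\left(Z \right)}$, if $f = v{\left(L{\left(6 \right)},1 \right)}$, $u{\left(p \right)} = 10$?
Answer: $-10$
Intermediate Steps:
$L{\left(x \right)} = 1$ ($L{\left(x \right)} = \frac{-4 + x}{-4 + x} = 1$)
$v{\left(S,T \right)} = -2 + S$
$f = -1$ ($f = -2 + 1 = -1$)
$f u{\left(Z \right)} = \left(-1\right) 10 = -10$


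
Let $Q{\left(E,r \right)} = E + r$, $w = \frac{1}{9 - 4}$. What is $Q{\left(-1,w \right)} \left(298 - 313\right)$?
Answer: $12$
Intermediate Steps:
$w = \frac{1}{5} \approx 0.2$
$Q{\left(-1,w \right)} \left(298 - 313\right) = \left(-1 + \frac{1}{5}\right) \left(298 - 313\right) = \left(- \frac{4}{5}\right) \left(-15\right) = 12$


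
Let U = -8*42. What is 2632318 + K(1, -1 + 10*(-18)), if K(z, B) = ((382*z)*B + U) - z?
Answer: 2562839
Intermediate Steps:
U = -336
K(z, B) = -336 - z + 382*B*z (K(z, B) = ((382*z)*B - 336) - z = (382*B*z - 336) - z = (-336 + 382*B*z) - z = -336 - z + 382*B*z)
2632318 + K(1, -1 + 10*(-18)) = 2632318 + (-336 - 1*1 + 382*(-1 + 10*(-18))*1) = 2632318 + (-336 - 1 + 382*(-1 - 180)*1) = 2632318 + (-336 - 1 + 382*(-181)*1) = 2632318 + (-336 - 1 - 69142) = 2632318 - 69479 = 2562839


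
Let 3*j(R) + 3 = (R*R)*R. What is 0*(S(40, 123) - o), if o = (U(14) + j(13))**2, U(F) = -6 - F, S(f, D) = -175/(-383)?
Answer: 0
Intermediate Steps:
S(f, D) = 175/383 (S(f, D) = -175*(-1/383) = 175/383)
j(R) = -1 + R**3/3 (j(R) = -1 + ((R*R)*R)/3 = -1 + (R**2*R)/3 = -1 + R**3/3)
o = 4553956/9 (o = ((-6 - 1*14) + (-1 + (1/3)*13**3))**2 = ((-6 - 14) + (-1 + (1/3)*2197))**2 = (-20 + (-1 + 2197/3))**2 = (-20 + 2194/3)**2 = (2134/3)**2 = 4553956/9 ≈ 5.0600e+5)
0*(S(40, 123) - o) = 0*(175/383 - 1*4553956/9) = 0*(175/383 - 4553956/9) = 0*(-1744163573/3447) = 0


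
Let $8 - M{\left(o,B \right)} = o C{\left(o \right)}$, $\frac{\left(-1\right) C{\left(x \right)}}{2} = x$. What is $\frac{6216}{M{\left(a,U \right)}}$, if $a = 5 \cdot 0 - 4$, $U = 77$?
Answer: $\frac{777}{5} \approx 155.4$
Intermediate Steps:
$C{\left(x \right)} = - 2 x$
$a = -4$ ($a = 0 - 4 = -4$)
$M{\left(o,B \right)} = 8 + 2 o^{2}$ ($M{\left(o,B \right)} = 8 - o \left(- 2 o\right) = 8 - - 2 o^{2} = 8 + 2 o^{2}$)
$\frac{6216}{M{\left(a,U \right)}} = \frac{6216}{8 + 2 \left(-4\right)^{2}} = \frac{6216}{8 + 2 \cdot 16} = \frac{6216}{8 + 32} = \frac{6216}{40} = 6216 \cdot \frac{1}{40} = \frac{777}{5}$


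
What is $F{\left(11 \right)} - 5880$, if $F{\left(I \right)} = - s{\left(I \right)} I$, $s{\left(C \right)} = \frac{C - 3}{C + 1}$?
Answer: $- \frac{17662}{3} \approx -5887.3$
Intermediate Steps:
$s{\left(C \right)} = \frac{-3 + C}{1 + C}$
$F{\left(I \right)} = - \frac{I \left(-3 + I\right)}{1 + I}$ ($F{\left(I \right)} = - \frac{-3 + I}{1 + I} I = - \frac{I \left(-3 + I\right)}{1 + I}$)
$F{\left(11 \right)} - 5880 = \frac{11 \left(3 - 11\right)}{1 + 11} - 5880 = \frac{11 \left(3 - 11\right)}{12} - 5880 = 11 \cdot \frac{1}{12} \left(-8\right) - 5880 = - \frac{22}{3} - 5880 = - \frac{17662}{3}$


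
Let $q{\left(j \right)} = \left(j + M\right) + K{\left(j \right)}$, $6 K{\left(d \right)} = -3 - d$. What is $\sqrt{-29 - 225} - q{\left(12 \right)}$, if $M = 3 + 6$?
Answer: $- \frac{37}{2} + i \sqrt{254} \approx -18.5 + 15.937 i$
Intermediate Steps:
$M = 9$
$K{\left(d \right)} = - \frac{1}{2} - \frac{d}{6}$ ($K{\left(d \right)} = \frac{-3 - d}{6} = - \frac{1}{2} - \frac{d}{6}$)
$q{\left(j \right)} = \frac{17}{2} + \frac{5 j}{6}$ ($q{\left(j \right)} = \left(j + 9\right) - \left(\frac{1}{2} + \frac{j}{6}\right) = \left(9 + j\right) - \left(\frac{1}{2} + \frac{j}{6}\right) = \frac{17}{2} + \frac{5 j}{6}$)
$\sqrt{-29 - 225} - q{\left(12 \right)} = \sqrt{-29 - 225} - \left(\frac{17}{2} + \frac{5}{6} \cdot 12\right) = \sqrt{-254} - \left(\frac{17}{2} + 10\right) = i \sqrt{254} - \frac{37}{2} = - \frac{37}{2} + i \sqrt{254}$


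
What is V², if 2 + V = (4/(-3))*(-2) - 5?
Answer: 169/9 ≈ 18.778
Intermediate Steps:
V = -13/3 (V = -2 + ((4/(-3))*(-2) - 5) = -2 + ((4*(-⅓))*(-2) - 5) = -2 + (-4/3*(-2) - 5) = -2 + (8/3 - 5) = -2 - 7/3 = -13/3 ≈ -4.3333)
V² = (-13/3)² = 169/9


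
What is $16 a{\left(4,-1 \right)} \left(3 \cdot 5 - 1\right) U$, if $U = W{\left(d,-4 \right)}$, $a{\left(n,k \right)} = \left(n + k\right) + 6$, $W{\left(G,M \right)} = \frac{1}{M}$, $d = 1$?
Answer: $-504$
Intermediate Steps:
$a{\left(n,k \right)} = 6 + k + n$ ($a{\left(n,k \right)} = \left(k + n\right) + 6 = 6 + k + n$)
$U = - \frac{1}{4}$ ($U = \frac{1}{-4} = - \frac{1}{4} \approx -0.25$)
$16 a{\left(4,-1 \right)} \left(3 \cdot 5 - 1\right) U = 16 \left(6 - 1 + 4\right) \left(3 \cdot 5 - 1\right) \left(- \frac{1}{4}\right) = 16 \cdot 9 \left(15 - 1\right) \left(- \frac{1}{4}\right) = 144 \cdot 14 \left(- \frac{1}{4}\right) = 144 \left(- \frac{7}{2}\right) = -504$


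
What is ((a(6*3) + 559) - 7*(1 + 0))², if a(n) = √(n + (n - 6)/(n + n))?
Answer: (1656 + √165)²/9 ≈ 3.0945e+5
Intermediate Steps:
a(n) = √(n + (-6 + n)/(2*n)) (a(n) = √(n + (-6 + n)/((2*n))) = √(n + (-6 + n)*(1/(2*n))) = √(n + (-6 + n)/(2*n)))
((a(6*3) + 559) - 7*(1 + 0))² = ((√(2 - 12/(6*3) + 4*(6*3))/2 + 559) - 7*(1 + 0))² = ((√(2 - 12/18 + 4*18)/2 + 559) - 7*1)² = ((√(2 - 12*1/18 + 72)/2 + 559) - 7)² = ((√(2 - ⅔ + 72)/2 + 559) - 7)² = ((√(220/3)/2 + 559) - 7)² = (((2*√165/3)/2 + 559) - 7)² = ((√165/3 + 559) - 7)² = ((559 + √165/3) - 7)² = (552 + √165/3)²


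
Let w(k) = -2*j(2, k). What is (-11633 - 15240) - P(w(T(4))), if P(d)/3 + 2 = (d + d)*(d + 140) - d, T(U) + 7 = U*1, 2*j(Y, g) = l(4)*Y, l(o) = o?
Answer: -20555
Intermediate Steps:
j(Y, g) = 2*Y (j(Y, g) = (4*Y)/2 = 2*Y)
T(U) = -7 + U (T(U) = -7 + U*1 = -7 + U)
w(k) = -8 (w(k) = -4*2 = -2*4 = -8)
P(d) = -6 - 3*d + 6*d*(140 + d) (P(d) = -6 + 3*((d + d)*(d + 140) - d) = -6 + 3*((2*d)*(140 + d) - d) = -6 + 3*(2*d*(140 + d) - d) = -6 + 3*(-d + 2*d*(140 + d)) = -6 + (-3*d + 6*d*(140 + d)) = -6 - 3*d + 6*d*(140 + d))
(-11633 - 15240) - P(w(T(4))) = (-11633 - 15240) - (-6 + 6*(-8)**2 + 837*(-8)) = -26873 - (-6 + 6*64 - 6696) = -26873 - (-6 + 384 - 6696) = -26873 - 1*(-6318) = -26873 + 6318 = -20555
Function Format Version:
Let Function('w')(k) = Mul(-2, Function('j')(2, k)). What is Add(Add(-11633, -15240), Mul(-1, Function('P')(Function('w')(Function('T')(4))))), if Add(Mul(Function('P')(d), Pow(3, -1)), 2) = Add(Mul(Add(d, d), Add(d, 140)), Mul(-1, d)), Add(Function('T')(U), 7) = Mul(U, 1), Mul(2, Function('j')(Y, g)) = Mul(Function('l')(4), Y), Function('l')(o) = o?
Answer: -20555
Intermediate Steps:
Function('j')(Y, g) = Mul(2, Y) (Function('j')(Y, g) = Mul(Rational(1, 2), Mul(4, Y)) = Mul(2, Y))
Function('T')(U) = Add(-7, U) (Function('T')(U) = Add(-7, Mul(U, 1)) = Add(-7, U))
Function('w')(k) = -8 (Function('w')(k) = Mul(-2, Mul(2, 2)) = Mul(-2, 4) = -8)
Function('P')(d) = Add(-6, Mul(-3, d), Mul(6, d, Add(140, d))) (Function('P')(d) = Add(-6, Mul(3, Add(Mul(Add(d, d), Add(d, 140)), Mul(-1, d)))) = Add(-6, Mul(3, Add(Mul(Mul(2, d), Add(140, d)), Mul(-1, d)))) = Add(-6, Mul(3, Add(Mul(2, d, Add(140, d)), Mul(-1, d)))) = Add(-6, Mul(3, Add(Mul(-1, d), Mul(2, d, Add(140, d))))) = Add(-6, Add(Mul(-3, d), Mul(6, d, Add(140, d)))) = Add(-6, Mul(-3, d), Mul(6, d, Add(140, d))))
Add(Add(-11633, -15240), Mul(-1, Function('P')(Function('w')(Function('T')(4))))) = Add(Add(-11633, -15240), Mul(-1, Add(-6, Mul(6, Pow(-8, 2)), Mul(837, -8)))) = Add(-26873, Mul(-1, Add(-6, Mul(6, 64), -6696))) = Add(-26873, Mul(-1, Add(-6, 384, -6696))) = Add(-26873, Mul(-1, -6318)) = Add(-26873, 6318) = -20555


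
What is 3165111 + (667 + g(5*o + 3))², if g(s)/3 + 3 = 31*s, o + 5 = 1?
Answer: 4017040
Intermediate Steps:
o = -4 (o = -5 + 1 = -4)
g(s) = -9 + 93*s (g(s) = -9 + 3*(31*s) = -9 + 93*s)
3165111 + (667 + g(5*o + 3))² = 3165111 + (667 + (-9 + 93*(5*(-4) + 3)))² = 3165111 + (667 + (-9 + 93*(-20 + 3)))² = 3165111 + (667 + (-9 + 93*(-17)))² = 3165111 + (667 + (-9 - 1581))² = 3165111 + (667 - 1590)² = 3165111 + (-923)² = 3165111 + 851929 = 4017040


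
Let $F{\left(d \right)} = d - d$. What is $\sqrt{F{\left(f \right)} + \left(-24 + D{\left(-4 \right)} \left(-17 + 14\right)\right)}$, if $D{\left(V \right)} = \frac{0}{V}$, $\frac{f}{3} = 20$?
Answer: $2 i \sqrt{6} \approx 4.899 i$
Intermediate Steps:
$f = 60$ ($f = 3 \cdot 20 = 60$)
$F{\left(d \right)} = 0$
$D{\left(V \right)} = 0$
$\sqrt{F{\left(f \right)} + \left(-24 + D{\left(-4 \right)} \left(-17 + 14\right)\right)} = \sqrt{0 - \left(24 + 0 \left(-17 + 14\right)\right)} = \sqrt{0 + \left(-24 + 0 \left(-3\right)\right)} = \sqrt{0 + \left(-24 + 0\right)} = \sqrt{0 - 24} = \sqrt{-24} = 2 i \sqrt{6}$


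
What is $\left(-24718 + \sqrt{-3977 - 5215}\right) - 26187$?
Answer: $-50905 + 2 i \sqrt{2298} \approx -50905.0 + 95.875 i$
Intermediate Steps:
$\left(-24718 + \sqrt{-3977 - 5215}\right) - 26187 = \left(-24718 + \sqrt{-9192}\right) - 26187 = \left(-24718 + 2 i \sqrt{2298}\right) - 26187 = -50905 + 2 i \sqrt{2298}$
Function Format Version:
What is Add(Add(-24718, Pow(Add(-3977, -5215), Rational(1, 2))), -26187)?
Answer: Add(-50905, Mul(2, I, Pow(2298, Rational(1, 2)))) ≈ Add(-50905., Mul(95.875, I))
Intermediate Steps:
Add(Add(-24718, Pow(Add(-3977, -5215), Rational(1, 2))), -26187) = Add(Add(-24718, Pow(-9192, Rational(1, 2))), -26187) = Add(Add(-24718, Mul(2, I, Pow(2298, Rational(1, 2)))), -26187) = Add(-50905, Mul(2, I, Pow(2298, Rational(1, 2))))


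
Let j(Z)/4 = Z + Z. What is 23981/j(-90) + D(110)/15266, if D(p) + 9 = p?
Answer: -183010613/5495760 ≈ -33.300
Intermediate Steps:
j(Z) = 8*Z (j(Z) = 4*(Z + Z) = 4*(2*Z) = 8*Z)
D(p) = -9 + p
23981/j(-90) + D(110)/15266 = 23981/((8*(-90))) + (-9 + 110)/15266 = 23981/(-720) + 101*(1/15266) = 23981*(-1/720) + 101/15266 = -23981/720 + 101/15266 = -183010613/5495760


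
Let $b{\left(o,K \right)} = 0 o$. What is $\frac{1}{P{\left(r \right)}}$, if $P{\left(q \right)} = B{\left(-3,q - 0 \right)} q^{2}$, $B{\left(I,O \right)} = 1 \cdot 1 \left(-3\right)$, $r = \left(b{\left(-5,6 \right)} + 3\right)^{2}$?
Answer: $- \frac{1}{243} \approx -0.0041152$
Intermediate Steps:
$b{\left(o,K \right)} = 0$
$r = 9$ ($r = \left(0 + 3\right)^{2} = 3^{2} = 9$)
$B{\left(I,O \right)} = -3$ ($B{\left(I,O \right)} = 1 \left(-3\right) = -3$)
$P{\left(q \right)} = - 3 q^{2}$
$\frac{1}{P{\left(r \right)}} = \frac{1}{\left(-3\right) 9^{2}} = \frac{1}{\left(-3\right) 81} = \frac{1}{-243} = - \frac{1}{243}$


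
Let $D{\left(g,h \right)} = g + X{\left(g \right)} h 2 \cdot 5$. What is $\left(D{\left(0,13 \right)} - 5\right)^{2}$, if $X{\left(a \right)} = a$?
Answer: $25$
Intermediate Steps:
$D{\left(g,h \right)} = g + 10 g h$ ($D{\left(g,h \right)} = g + g h 2 \cdot 5 = g + g 2 h 5 = g + g 10 h = g + 10 g h$)
$\left(D{\left(0,13 \right)} - 5\right)^{2} = \left(0 \left(1 + 10 \cdot 13\right) - 5\right)^{2} = \left(0 \left(1 + 130\right) - 5\right)^{2} = \left(0 \cdot 131 - 5\right)^{2} = \left(0 - 5\right)^{2} = \left(-5\right)^{2} = 25$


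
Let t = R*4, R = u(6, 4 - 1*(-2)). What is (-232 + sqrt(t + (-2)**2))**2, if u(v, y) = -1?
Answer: 53824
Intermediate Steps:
R = -1
t = -4 (t = -1*4 = -4)
(-232 + sqrt(t + (-2)**2))**2 = (-232 + sqrt(-4 + (-2)**2))**2 = (-232 + sqrt(-4 + 4))**2 = (-232 + sqrt(0))**2 = (-232 + 0)**2 = (-232)**2 = 53824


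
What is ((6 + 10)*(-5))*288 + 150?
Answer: -22890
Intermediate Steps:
((6 + 10)*(-5))*288 + 150 = (16*(-5))*288 + 150 = -80*288 + 150 = -23040 + 150 = -22890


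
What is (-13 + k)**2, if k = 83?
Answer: 4900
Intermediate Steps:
(-13 + k)**2 = (-13 + 83)**2 = 70**2 = 4900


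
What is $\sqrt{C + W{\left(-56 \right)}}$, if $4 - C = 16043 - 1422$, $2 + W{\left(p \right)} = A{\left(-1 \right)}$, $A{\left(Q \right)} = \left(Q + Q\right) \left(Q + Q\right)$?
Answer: $i \sqrt{14615} \approx 120.89 i$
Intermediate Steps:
$A{\left(Q \right)} = 4 Q^{2}$ ($A{\left(Q \right)} = 2 Q 2 Q = 4 Q^{2}$)
$W{\left(p \right)} = 2$ ($W{\left(p \right)} = -2 + 4 \left(-1\right)^{2} = -2 + 4 \cdot 1 = -2 + 4 = 2$)
$C = -14617$ ($C = 4 - \left(16043 - 1422\right) = 4 - 14621 = -14617$)
$\sqrt{C + W{\left(-56 \right)}} = \sqrt{-14617 + 2} = \sqrt{-14615} = i \sqrt{14615}$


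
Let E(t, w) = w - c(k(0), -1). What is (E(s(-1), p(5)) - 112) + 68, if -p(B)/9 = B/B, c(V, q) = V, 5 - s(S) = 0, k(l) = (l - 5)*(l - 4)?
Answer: -73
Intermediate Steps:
k(l) = (-5 + l)*(-4 + l)
s(S) = 5 (s(S) = 5 - 1*0 = 5 + 0 = 5)
p(B) = -9 (p(B) = -9*B/B = -9*1 = -9)
E(t, w) = -20 + w (E(t, w) = w - (20 + 0² - 9*0) = w - (20 + 0 + 0) = w - 1*20 = w - 20 = -20 + w)
(E(s(-1), p(5)) - 112) + 68 = ((-20 - 9) - 112) + 68 = (-29 - 112) + 68 = -141 + 68 = -73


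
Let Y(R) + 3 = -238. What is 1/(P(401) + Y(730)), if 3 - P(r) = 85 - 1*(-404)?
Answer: -1/727 ≈ -0.0013755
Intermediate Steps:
P(r) = -486 (P(r) = 3 - (85 - 1*(-404)) = 3 - (85 + 404) = 3 - 1*489 = 3 - 489 = -486)
Y(R) = -241 (Y(R) = -3 - 238 = -241)
1/(P(401) + Y(730)) = 1/(-486 - 241) = 1/(-727) = -1/727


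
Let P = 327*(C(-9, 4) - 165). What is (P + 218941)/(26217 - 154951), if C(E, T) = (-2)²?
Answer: -83147/64367 ≈ -1.2918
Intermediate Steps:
C(E, T) = 4
P = -52647 (P = 327*(4 - 165) = 327*(-161) = -52647)
(P + 218941)/(26217 - 154951) = (-52647 + 218941)/(26217 - 154951) = 166294/(-128734) = 166294*(-1/128734) = -83147/64367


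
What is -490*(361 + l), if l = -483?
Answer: 59780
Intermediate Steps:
-490*(361 + l) = -490*(361 - 483) = -490*(-122) = 59780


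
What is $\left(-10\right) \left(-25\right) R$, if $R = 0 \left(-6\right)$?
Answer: $0$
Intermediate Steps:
$R = 0$
$\left(-10\right) \left(-25\right) R = \left(-10\right) \left(-25\right) 0 = 250 \cdot 0 = 0$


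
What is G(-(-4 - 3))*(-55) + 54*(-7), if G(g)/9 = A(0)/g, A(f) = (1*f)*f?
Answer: -378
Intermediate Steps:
A(f) = f² (A(f) = f*f = f²)
G(g) = 0 (G(g) = 9*(0²/g) = 9*(0/g) = 9*0 = 0)
G(-(-4 - 3))*(-55) + 54*(-7) = 0*(-55) + 54*(-7) = 0 - 378 = -378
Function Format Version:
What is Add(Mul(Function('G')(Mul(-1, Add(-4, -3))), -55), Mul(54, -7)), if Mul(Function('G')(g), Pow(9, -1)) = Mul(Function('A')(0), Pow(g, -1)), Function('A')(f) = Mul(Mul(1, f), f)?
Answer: -378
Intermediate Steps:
Function('A')(f) = Pow(f, 2) (Function('A')(f) = Mul(f, f) = Pow(f, 2))
Function('G')(g) = 0 (Function('G')(g) = Mul(9, Mul(Pow(0, 2), Pow(g, -1))) = Mul(9, Mul(0, Pow(g, -1))) = Mul(9, 0) = 0)
Add(Mul(Function('G')(Mul(-1, Add(-4, -3))), -55), Mul(54, -7)) = Add(Mul(0, -55), Mul(54, -7)) = Add(0, -378) = -378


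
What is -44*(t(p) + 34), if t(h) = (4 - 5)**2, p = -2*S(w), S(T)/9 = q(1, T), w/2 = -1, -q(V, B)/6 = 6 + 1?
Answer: -1540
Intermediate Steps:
q(V, B) = -42 (q(V, B) = -6*(6 + 1) = -6*7 = -42)
w = -2 (w = 2*(-1) = -2)
S(T) = -378 (S(T) = 9*(-42) = -378)
p = 756 (p = -2*(-378) = 756)
t(h) = 1 (t(h) = (-1)**2 = 1)
-44*(t(p) + 34) = -44*(1 + 34) = -44*35 = -1540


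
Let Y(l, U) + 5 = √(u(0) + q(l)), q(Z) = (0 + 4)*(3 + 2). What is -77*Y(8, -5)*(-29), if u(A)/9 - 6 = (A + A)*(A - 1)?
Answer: -11165 + 2233*√74 ≈ 8044.0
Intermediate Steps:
q(Z) = 20 (q(Z) = 4*5 = 20)
u(A) = 54 + 18*A*(-1 + A) (u(A) = 54 + 9*((A + A)*(A - 1)) = 54 + 9*((2*A)*(-1 + A)) = 54 + 9*(2*A*(-1 + A)) = 54 + 18*A*(-1 + A))
Y(l, U) = -5 + √74 (Y(l, U) = -5 + √((54 - 18*0 + 18*0²) + 20) = -5 + √((54 + 0 + 18*0) + 20) = -5 + √((54 + 0 + 0) + 20) = -5 + √(54 + 20) = -5 + √74)
-77*Y(8, -5)*(-29) = -77*(-5 + √74)*(-29) = (385 - 77*√74)*(-29) = -11165 + 2233*√74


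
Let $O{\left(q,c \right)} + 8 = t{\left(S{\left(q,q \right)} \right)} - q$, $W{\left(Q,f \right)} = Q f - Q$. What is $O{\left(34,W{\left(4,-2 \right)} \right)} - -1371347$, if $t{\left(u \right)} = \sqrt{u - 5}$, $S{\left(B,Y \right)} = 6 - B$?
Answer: $1371305 + i \sqrt{33} \approx 1.3713 \cdot 10^{6} + 5.7446 i$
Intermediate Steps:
$t{\left(u \right)} = \sqrt{-5 + u}$
$W{\left(Q,f \right)} = - Q + Q f$
$O{\left(q,c \right)} = -8 + \sqrt{1 - q} - q$ ($O{\left(q,c \right)} = -8 - \left(q - \sqrt{-5 - \left(-6 + q\right)}\right) = -8 - \left(q - \sqrt{1 - q}\right) = -8 + \sqrt{1 - q} - q$)
$O{\left(34,W{\left(4,-2 \right)} \right)} - -1371347 = \left(-8 + \sqrt{1 - 34} - 34\right) - -1371347 = \left(-8 + \sqrt{1 - 34} - 34\right) + 1371347 = \left(-8 + \sqrt{-33} - 34\right) + 1371347 = \left(-8 + i \sqrt{33} - 34\right) + 1371347 = \left(-42 + i \sqrt{33}\right) + 1371347 = 1371305 + i \sqrt{33}$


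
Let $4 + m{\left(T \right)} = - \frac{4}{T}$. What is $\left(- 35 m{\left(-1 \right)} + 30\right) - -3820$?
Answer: $3850$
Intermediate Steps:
$m{\left(T \right)} = -4 - \frac{4}{T}$
$\left(- 35 m{\left(-1 \right)} + 30\right) - -3820 = \left(- 35 \left(-4 - \frac{4}{-1}\right) + 30\right) - -3820 = \left(- 35 \left(-4 - -4\right) + 30\right) + 3820 = \left(- 35 \left(-4 + 4\right) + 30\right) + 3820 = \left(\left(-35\right) 0 + 30\right) + 3820 = \left(0 + 30\right) + 3820 = 30 + 3820 = 3850$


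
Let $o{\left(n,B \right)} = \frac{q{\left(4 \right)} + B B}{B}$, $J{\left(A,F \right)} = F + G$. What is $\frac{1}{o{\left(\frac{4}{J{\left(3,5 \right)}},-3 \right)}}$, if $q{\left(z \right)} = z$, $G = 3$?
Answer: $- \frac{3}{13} \approx -0.23077$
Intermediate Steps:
$J{\left(A,F \right)} = 3 + F$ ($J{\left(A,F \right)} = F + 3 = 3 + F$)
$o{\left(n,B \right)} = \frac{4 + B^{2}}{B}$ ($o{\left(n,B \right)} = \frac{4 + B B}{B} = \frac{4 + B^{2}}{B}$)
$\frac{1}{o{\left(\frac{4}{J{\left(3,5 \right)}},-3 \right)}} = \frac{1}{-3 + \frac{4}{-3}} = \frac{1}{-3 + 4 \left(- \frac{1}{3}\right)} = \frac{1}{-3 - \frac{4}{3}} = \frac{1}{- \frac{13}{3}} = - \frac{3}{13}$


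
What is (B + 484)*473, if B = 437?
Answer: 435633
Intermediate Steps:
(B + 484)*473 = (437 + 484)*473 = 921*473 = 435633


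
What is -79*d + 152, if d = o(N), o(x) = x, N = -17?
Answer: 1495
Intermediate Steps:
d = -17
-79*d + 152 = -79*(-17) + 152 = 1343 + 152 = 1495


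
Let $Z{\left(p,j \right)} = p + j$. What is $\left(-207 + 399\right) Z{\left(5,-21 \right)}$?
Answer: $-3072$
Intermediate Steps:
$Z{\left(p,j \right)} = j + p$
$\left(-207 + 399\right) Z{\left(5,-21 \right)} = \left(-207 + 399\right) \left(-21 + 5\right) = 192 \left(-16\right) = -3072$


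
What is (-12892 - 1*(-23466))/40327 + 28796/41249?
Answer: 1597423218/1663448423 ≈ 0.96031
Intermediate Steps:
(-12892 - 1*(-23466))/40327 + 28796/41249 = (-12892 + 23466)*(1/40327) + 28796*(1/41249) = 10574*(1/40327) + 28796/41249 = 10574/40327 + 28796/41249 = 1597423218/1663448423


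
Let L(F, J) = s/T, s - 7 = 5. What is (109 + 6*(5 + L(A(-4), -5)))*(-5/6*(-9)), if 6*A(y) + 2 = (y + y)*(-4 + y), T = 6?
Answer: 2265/2 ≈ 1132.5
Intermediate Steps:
s = 12 (s = 7 + 5 = 12)
A(y) = -⅓ + y*(-4 + y)/3 (A(y) = -⅓ + ((y + y)*(-4 + y))/6 = -⅓ + ((2*y)*(-4 + y))/6 = -⅓ + (2*y*(-4 + y))/6 = -⅓ + y*(-4 + y)/3)
L(F, J) = 2 (L(F, J) = 12/6 = 12*(⅙) = 2)
(109 + 6*(5 + L(A(-4), -5)))*(-5/6*(-9)) = (109 + 6*(5 + 2))*(-5/6*(-9)) = (109 + 6*7)*(-5*⅙*(-9)) = (109 + 42)*(-⅚*(-9)) = 151*(15/2) = 2265/2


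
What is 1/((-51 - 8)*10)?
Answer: -1/590 ≈ -0.0016949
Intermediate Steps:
1/((-51 - 8)*10) = 1/(-59*10) = 1/(-590) = -1/590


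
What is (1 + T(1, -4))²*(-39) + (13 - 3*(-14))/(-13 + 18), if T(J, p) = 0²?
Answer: -28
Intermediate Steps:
T(J, p) = 0
(1 + T(1, -4))²*(-39) + (13 - 3*(-14))/(-13 + 18) = (1 + 0)²*(-39) + (13 - 3*(-14))/(-13 + 18) = 1²*(-39) + (13 + 42)/5 = 1*(-39) + 55*(⅕) = -39 + 11 = -28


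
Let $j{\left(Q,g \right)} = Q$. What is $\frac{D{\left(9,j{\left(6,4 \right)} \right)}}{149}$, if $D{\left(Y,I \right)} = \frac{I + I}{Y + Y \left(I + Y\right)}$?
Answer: $\frac{1}{1788} \approx 0.00055928$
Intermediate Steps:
$D{\left(Y,I \right)} = \frac{2 I}{Y + Y \left(I + Y\right)}$
$\frac{D{\left(9,j{\left(6,4 \right)} \right)}}{149} = \frac{2 \cdot 6 \cdot \frac{1}{9} \frac{1}{1 + 6 + 9}}{149} = \frac{2 \cdot 6 \cdot \frac{1}{9} \cdot \frac{1}{16}}{149} = \frac{1}{149} \cdot \frac{1}{12} = \frac{1}{1788}$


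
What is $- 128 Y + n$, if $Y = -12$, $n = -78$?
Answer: $1458$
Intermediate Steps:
$- 128 Y + n = \left(-128\right) \left(-12\right) - 78 = 1536 - 78 = 1458$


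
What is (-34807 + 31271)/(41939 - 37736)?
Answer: -3536/4203 ≈ -0.84130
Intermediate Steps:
(-34807 + 31271)/(41939 - 37736) = -3536/4203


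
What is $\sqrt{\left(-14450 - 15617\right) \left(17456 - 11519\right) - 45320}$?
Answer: $i \sqrt{178553099} \approx 13362.0 i$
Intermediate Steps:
$\sqrt{\left(-14450 - 15617\right) \left(17456 - 11519\right) - 45320} = \sqrt{\left(-14450 - 15617\right) 5937 - 45320} = \sqrt{\left(-30067\right) 5937 - 45320} = \sqrt{-178507779 - 45320} = \sqrt{-178553099} = i \sqrt{178553099}$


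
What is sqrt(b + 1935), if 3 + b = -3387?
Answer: I*sqrt(1455) ≈ 38.144*I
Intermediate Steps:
b = -3390 (b = -3 - 3387 = -3390)
sqrt(b + 1935) = sqrt(-3390 + 1935) = sqrt(-1455) = I*sqrt(1455)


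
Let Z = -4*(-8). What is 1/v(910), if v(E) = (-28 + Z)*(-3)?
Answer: -1/12 ≈ -0.083333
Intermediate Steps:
Z = 32
v(E) = -12 (v(E) = (-28 + 32)*(-3) = 4*(-3) = -12)
1/v(910) = 1/(-12) = -1/12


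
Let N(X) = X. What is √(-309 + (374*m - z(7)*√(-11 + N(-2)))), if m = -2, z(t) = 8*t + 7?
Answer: √(-1057 - 63*I*√13) ≈ 3.4736 - 32.697*I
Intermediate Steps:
z(t) = 7 + 8*t
√(-309 + (374*m - z(7)*√(-11 + N(-2)))) = √(-309 + (374*(-2) - (7 + 8*7)*√(-11 - 2))) = √(-309 + (-748 - (7 + 56)*√(-13))) = √(-309 + (-748 - 63*I*√13)) = √(-1057 - 63*I*√13)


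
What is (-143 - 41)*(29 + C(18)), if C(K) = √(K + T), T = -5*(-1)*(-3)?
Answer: -5336 - 184*√3 ≈ -5654.7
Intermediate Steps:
T = -15 (T = 5*(-3) = -15)
C(K) = √(-15 + K) (C(K) = √(K - 15) = √(-15 + K))
(-143 - 41)*(29 + C(18)) = (-143 - 41)*(29 + √(-15 + 18)) = -184*(29 + √3) = -5336 - 184*√3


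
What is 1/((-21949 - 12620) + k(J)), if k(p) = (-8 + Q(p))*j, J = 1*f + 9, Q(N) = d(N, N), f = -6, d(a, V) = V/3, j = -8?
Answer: -1/34513 ≈ -2.8975e-5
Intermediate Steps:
d(a, V) = V/3 (d(a, V) = V*(⅓) = V/3)
Q(N) = N/3
J = 3 (J = 1*(-6) + 9 = -6 + 9 = 3)
k(p) = 64 - 8*p/3 (k(p) = (-8 + p/3)*(-8) = 64 - 8*p/3)
1/((-21949 - 12620) + k(J)) = 1/((-21949 - 12620) + (64 - 8/3*3)) = 1/(-34569 + (64 - 8)) = 1/(-34569 + 56) = 1/(-34513) = -1/34513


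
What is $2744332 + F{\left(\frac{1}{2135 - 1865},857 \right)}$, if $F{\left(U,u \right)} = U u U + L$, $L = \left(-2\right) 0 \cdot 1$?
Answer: $\frac{200061803657}{72900} \approx 2.7443 \cdot 10^{6}$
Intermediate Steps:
$L = 0$ ($L = 0 \cdot 1 = 0$)
$F{\left(U,u \right)} = u U^{2}$ ($F{\left(U,u \right)} = U u U + 0 = u U^{2} + 0 = u U^{2}$)
$2744332 + F{\left(\frac{1}{2135 - 1865},857 \right)} = 2744332 + 857 \left(\frac{1}{2135 - 1865}\right)^{2} = 2744332 + 857 \left(\frac{1}{270}\right)^{2} = 2744332 + \frac{857}{72900} = \frac{200061803657}{72900}$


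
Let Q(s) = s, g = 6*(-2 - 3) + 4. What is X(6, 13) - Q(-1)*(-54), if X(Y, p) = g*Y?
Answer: -210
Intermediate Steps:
g = -26 (g = 6*(-5) + 4 = -30 + 4 = -26)
X(Y, p) = -26*Y
X(6, 13) - Q(-1)*(-54) = -26*6 - (-1)*(-54) = -156 - 1*54 = -156 - 54 = -210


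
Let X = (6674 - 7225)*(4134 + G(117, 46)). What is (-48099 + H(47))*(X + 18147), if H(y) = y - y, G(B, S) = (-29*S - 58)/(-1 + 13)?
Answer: 105614389329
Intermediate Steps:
G(B, S) = -29/6 - 29*S/12 (G(B, S) = (-58 - 29*S)/12 = (-58 - 29*S)*(1/12) = -29/6 - 29*S/12)
H(y) = 0
X = -2213918 (X = (6674 - 7225)*(4134 + (-29/6 - 29/12*46)) = -551*(4134 + (-29/6 - 667/6)) = -551*(4134 - 116) = -551*4018 = -2213918)
(-48099 + H(47))*(X + 18147) = (-48099 + 0)*(-2213918 + 18147) = -48099*(-2195771) = 105614389329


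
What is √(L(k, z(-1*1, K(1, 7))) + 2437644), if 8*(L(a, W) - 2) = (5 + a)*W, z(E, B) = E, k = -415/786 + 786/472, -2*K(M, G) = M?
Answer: √83876364446876430/185496 ≈ 1561.3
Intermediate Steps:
K(M, G) = -M/2
k = 105479/92748 (k = -415*1/786 + 786*(1/472) = -415/786 + 393/236 = 105479/92748 ≈ 1.1373)
L(a, W) = 2 + W*(5 + a)/8 (L(a, W) = 2 + ((5 + a)*W)/8 = 2 + (W*(5 + a))/8 = 2 + W*(5 + a)/8)
√(L(k, z(-1*1, K(1, 7))) + 2437644) = √((2 + 5*(-1*1)/8 + (⅛)*(-1*1)*(105479/92748)) + 2437644) = √((2 + (5/8)*(-1) + (⅛)*(-1)*(105479/92748)) + 2437644) = √((2 - 5/8 - 105479/741984) + 2437644) = √(914749/741984 + 2437644) = √(1808693760445/741984) = √83876364446876430/185496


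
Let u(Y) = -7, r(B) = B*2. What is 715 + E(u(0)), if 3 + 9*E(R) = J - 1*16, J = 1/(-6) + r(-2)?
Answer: 38471/54 ≈ 712.43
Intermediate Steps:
r(B) = 2*B
J = -25/6 (J = 1/(-6) + 2*(-2) = -1/6 - 4 = -25/6 ≈ -4.1667)
E(R) = -139/54 (E(R) = -1/3 + (-25/6 - 1*16)/9 = -1/3 + (-25/6 - 16)/9 = -1/3 + (1/9)*(-121/6) = -1/3 - 121/54 = -139/54)
715 + E(u(0)) = 715 - 139/54 = 38471/54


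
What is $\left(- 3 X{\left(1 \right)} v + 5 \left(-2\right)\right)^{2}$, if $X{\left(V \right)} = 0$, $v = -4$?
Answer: $100$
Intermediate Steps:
$\left(- 3 X{\left(1 \right)} v + 5 \left(-2\right)\right)^{2} = \left(\left(-3\right) 0 \left(-4\right) + 5 \left(-2\right)\right)^{2} = \left(0 \left(-4\right) - 10\right)^{2} = \left(0 - 10\right)^{2} = \left(-10\right)^{2} = 100$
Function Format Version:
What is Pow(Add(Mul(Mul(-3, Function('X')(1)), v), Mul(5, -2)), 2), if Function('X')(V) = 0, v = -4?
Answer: 100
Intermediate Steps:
Pow(Add(Mul(Mul(-3, Function('X')(1)), v), Mul(5, -2)), 2) = Pow(Add(Mul(Mul(-3, 0), -4), Mul(5, -2)), 2) = Pow(Add(Mul(0, -4), -10), 2) = Pow(Add(0, -10), 2) = Pow(-10, 2) = 100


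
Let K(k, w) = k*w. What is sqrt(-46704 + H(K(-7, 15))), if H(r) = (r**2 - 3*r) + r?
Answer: 3*I*sqrt(3941) ≈ 188.33*I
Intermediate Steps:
H(r) = r**2 - 2*r
sqrt(-46704 + H(K(-7, 15))) = sqrt(-46704 + (-7*15)*(-2 - 7*15)) = sqrt(-46704 - 105*(-2 - 105)) = sqrt(-46704 - 105*(-107)) = sqrt(-46704 + 11235) = sqrt(-35469) = 3*I*sqrt(3941)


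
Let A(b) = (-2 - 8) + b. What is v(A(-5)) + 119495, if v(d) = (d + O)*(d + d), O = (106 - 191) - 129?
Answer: 126365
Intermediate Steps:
O = -214 (O = -85 - 129 = -214)
A(b) = -10 + b
v(d) = 2*d*(-214 + d) (v(d) = (d - 214)*(d + d) = (-214 + d)*(2*d) = 2*d*(-214 + d))
v(A(-5)) + 119495 = 2*(-10 - 5)*(-214 + (-10 - 5)) + 119495 = 2*(-15)*(-214 - 15) + 119495 = 2*(-15)*(-229) + 119495 = 6870 + 119495 = 126365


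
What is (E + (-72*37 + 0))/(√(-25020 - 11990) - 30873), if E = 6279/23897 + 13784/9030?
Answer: 128520769773587/1490481453758605 + 12488657057*I*√37010/4471444361275815 ≈ 0.086228 + 0.00053731*I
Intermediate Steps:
E = 8393383/4691085 (E = 6279*(1/23897) + 13784*(1/9030) = 273/1039 + 6892/4515 = 8393383/4691085 ≈ 1.7892)
(E + (-72*37 + 0))/(√(-25020 - 11990) - 30873) = (8393383/4691085 + (-72*37 + 0))/(√(-25020 - 11990) - 30873) = (8393383/4691085 + (-2664 + 0))/(√(-37010) - 30873) = (8393383/4691085 - 2664)/(I*√37010 - 30873) = -12488657057/(4691085*(-30873 + I*√37010))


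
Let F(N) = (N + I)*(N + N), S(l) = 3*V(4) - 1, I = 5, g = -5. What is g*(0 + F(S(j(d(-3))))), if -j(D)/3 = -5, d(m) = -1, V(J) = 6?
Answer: -3740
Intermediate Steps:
j(D) = 15 (j(D) = -3*(-5) = 15)
S(l) = 17 (S(l) = 3*6 - 1 = 18 - 1 = 17)
F(N) = 2*N*(5 + N) (F(N) = (N + 5)*(N + N) = (5 + N)*(2*N) = 2*N*(5 + N))
g*(0 + F(S(j(d(-3))))) = -5*(0 + 2*17*(5 + 17)) = -5*(0 + 2*17*22) = -5*(0 + 748) = -5*748 = -3740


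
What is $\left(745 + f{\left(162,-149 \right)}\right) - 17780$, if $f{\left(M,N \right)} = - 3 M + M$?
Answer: $-17359$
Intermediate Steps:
$f{\left(M,N \right)} = - 2 M$
$\left(745 + f{\left(162,-149 \right)}\right) - 17780 = \left(745 - 324\right) - 17780 = 421 - 17780 = -17359$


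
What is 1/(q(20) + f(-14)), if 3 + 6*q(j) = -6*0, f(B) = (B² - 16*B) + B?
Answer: 2/811 ≈ 0.0024661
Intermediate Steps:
f(B) = B² - 15*B
q(j) = -½ (q(j) = -½ + (-6*0)/6 = -½ + (⅙)*0 = -½ + 0 = -½)
1/(q(20) + f(-14)) = 1/(-½ - 14*(-15 - 14)) = 1/(-½ - 14*(-29)) = 1/(-½ + 406) = 1/(811/2) = 2/811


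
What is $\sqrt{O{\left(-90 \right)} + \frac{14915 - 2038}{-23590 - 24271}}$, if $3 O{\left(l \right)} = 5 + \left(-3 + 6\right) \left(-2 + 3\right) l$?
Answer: $\frac{2 i \sqrt{456658408767}}{143583} \approx 9.4129 i$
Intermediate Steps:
$O{\left(l \right)} = \frac{5}{3} + l$ ($O{\left(l \right)} = \frac{5 + \left(-3 + 6\right) \left(-2 + 3\right) l}{3} = \frac{5 + 3 \cdot 1 l}{3} = \frac{5 + 3 l}{3} = \frac{5}{3} + l$)
$\sqrt{O{\left(-90 \right)} + \frac{14915 - 2038}{-23590 - 24271}} = \sqrt{\left(\frac{5}{3} - 90\right) + \frac{14915 - 2038}{-23590 - 24271}} = \sqrt{- \frac{265}{3} + \frac{12877}{-47861}} = \sqrt{- \frac{265}{3} + 12877 \left(- \frac{1}{47861}\right)} = \sqrt{- \frac{265}{3} - \frac{12877}{47861}} = \sqrt{- \frac{12721796}{143583}} = \frac{2 i \sqrt{456658408767}}{143583}$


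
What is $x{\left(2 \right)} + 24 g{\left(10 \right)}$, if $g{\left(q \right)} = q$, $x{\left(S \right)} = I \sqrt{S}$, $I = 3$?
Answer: $240 + 3 \sqrt{2} \approx 244.24$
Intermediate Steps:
$x{\left(S \right)} = 3 \sqrt{S}$
$x{\left(2 \right)} + 24 g{\left(10 \right)} = 3 \sqrt{2} + 24 \cdot 10 = 3 \sqrt{2} + 240 = 240 + 3 \sqrt{2}$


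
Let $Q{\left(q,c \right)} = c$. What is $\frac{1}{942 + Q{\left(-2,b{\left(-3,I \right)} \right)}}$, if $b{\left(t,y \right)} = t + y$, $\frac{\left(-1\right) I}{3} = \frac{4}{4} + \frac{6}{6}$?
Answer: $\frac{1}{933} \approx 0.0010718$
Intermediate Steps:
$I = -6$ ($I = - 3 \left(\frac{4}{4} + \frac{6}{6}\right) = - 3 \left(4 \cdot \frac{1}{4} + 6 \cdot \frac{1}{6}\right) = - 3 \left(1 + 1\right) = \left(-3\right) 2 = -6$)
$\frac{1}{942 + Q{\left(-2,b{\left(-3,I \right)} \right)}} = \frac{1}{942 - 9} = \frac{1}{933}$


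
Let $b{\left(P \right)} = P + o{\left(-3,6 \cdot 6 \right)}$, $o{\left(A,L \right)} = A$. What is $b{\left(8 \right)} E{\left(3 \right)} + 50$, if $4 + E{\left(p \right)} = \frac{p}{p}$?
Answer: $35$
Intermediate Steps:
$E{\left(p \right)} = -3$ ($E{\left(p \right)} = -4 + \frac{p}{p} = -4 + 1 = -3$)
$b{\left(P \right)} = -3 + P$ ($b{\left(P \right)} = P - 3 = -3 + P$)
$b{\left(8 \right)} E{\left(3 \right)} + 50 = \left(-3 + 8\right) \left(-3\right) + 50 = 5 \left(-3\right) + 50 = -15 + 50 = 35$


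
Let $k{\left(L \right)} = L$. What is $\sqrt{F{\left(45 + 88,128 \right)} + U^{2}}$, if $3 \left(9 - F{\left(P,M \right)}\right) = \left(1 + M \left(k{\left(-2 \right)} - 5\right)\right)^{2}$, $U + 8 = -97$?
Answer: $\frac{i \sqrt{2303769}}{3} \approx 505.94 i$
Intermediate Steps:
$U = -105$ ($U = -8 - 97 = -105$)
$F{\left(P,M \right)} = 9 - \frac{\left(1 - 7 M\right)^{2}}{3}$ ($F{\left(P,M \right)} = 9 - \frac{\left(1 + M \left(-2 - 5\right)\right)^{2}}{3} = 9 - \frac{\left(1 + M \left(-7\right)\right)^{2}}{3} = 9 - \frac{\left(1 - 7 M\right)^{2}}{3}$)
$\sqrt{F{\left(45 + 88,128 \right)} + U^{2}} = \sqrt{\left(9 - \frac{\left(-1 + 7 \cdot 128\right)^{2}}{3}\right) + \left(-105\right)^{2}} = \sqrt{\left(9 - \frac{\left(-1 + 896\right)^{2}}{3}\right) + 11025} = \sqrt{\left(9 - \frac{895^{2}}{3}\right) + 11025} = \sqrt{\left(9 - \frac{801025}{3}\right) + 11025} = \sqrt{- \frac{800998}{3} + 11025} = \sqrt{- \frac{767923}{3}} = \frac{i \sqrt{2303769}}{3}$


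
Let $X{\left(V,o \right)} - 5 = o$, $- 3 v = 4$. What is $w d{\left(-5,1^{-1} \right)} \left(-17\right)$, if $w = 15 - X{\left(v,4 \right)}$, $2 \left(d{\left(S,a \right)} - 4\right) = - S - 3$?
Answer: $-510$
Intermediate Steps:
$v = - \frac{4}{3}$ ($v = \left(- \frac{1}{3}\right) 4 = - \frac{4}{3} \approx -1.3333$)
$X{\left(V,o \right)} = 5 + o$
$d{\left(S,a \right)} = \frac{5}{2} - \frac{S}{2}$ ($d{\left(S,a \right)} = 4 + \frac{- S - 3}{2} = 4 + \frac{-3 - S}{2} = 4 - \left(\frac{3}{2} + \frac{S}{2}\right) = \frac{5}{2} - \frac{S}{2}$)
$w = 6$ ($w = 15 - \left(5 + 4\right) = 15 - 9 = 6$)
$w d{\left(-5,1^{-1} \right)} \left(-17\right) = 6 \left(\frac{5}{2} - - \frac{5}{2}\right) \left(-17\right) = 6 \left(\frac{5}{2} + \frac{5}{2}\right) \left(-17\right) = 6 \cdot 5 \left(-17\right) = 30 \left(-17\right) = -510$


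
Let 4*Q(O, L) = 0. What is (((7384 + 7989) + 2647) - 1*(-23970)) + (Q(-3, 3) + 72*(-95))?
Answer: 35150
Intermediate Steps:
Q(O, L) = 0 (Q(O, L) = (¼)*0 = 0)
(((7384 + 7989) + 2647) - 1*(-23970)) + (Q(-3, 3) + 72*(-95)) = (((7384 + 7989) + 2647) - 1*(-23970)) + (0 + 72*(-95)) = ((15373 + 2647) + 23970) + (0 - 6840) = (18020 + 23970) - 6840 = 41990 - 6840 = 35150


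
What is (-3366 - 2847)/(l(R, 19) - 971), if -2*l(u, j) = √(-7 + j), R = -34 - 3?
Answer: 6032823/942838 - 6213*√3/942838 ≈ 6.3872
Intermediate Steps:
R = -37
l(u, j) = -√(-7 + j)/2
(-3366 - 2847)/(l(R, 19) - 971) = (-3366 - 2847)/(-√(-7 + 19)/2 - 971) = -6213/(-√3 - 971) = -6213/(-971 - √3)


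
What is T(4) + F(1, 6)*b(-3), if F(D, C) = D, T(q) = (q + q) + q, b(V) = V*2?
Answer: 6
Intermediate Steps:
b(V) = 2*V
T(q) = 3*q (T(q) = 2*q + q = 3*q)
T(4) + F(1, 6)*b(-3) = 3*4 + 1*(2*(-3)) = 12 + 1*(-6) = 12 - 6 = 6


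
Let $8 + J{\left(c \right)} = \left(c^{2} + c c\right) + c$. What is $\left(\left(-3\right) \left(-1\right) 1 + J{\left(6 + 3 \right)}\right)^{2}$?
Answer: $27556$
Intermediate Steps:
$J{\left(c \right)} = -8 + c + 2 c^{2}$ ($J{\left(c \right)} = -8 + \left(\left(c^{2} + c c\right) + c\right) = -8 + \left(\left(c^{2} + c^{2}\right) + c\right) = -8 + \left(2 c^{2} + c\right) = -8 + \left(c + 2 c^{2}\right) = -8 + c + 2 c^{2}$)
$\left(\left(-3\right) \left(-1\right) 1 + J{\left(6 + 3 \right)}\right)^{2} = \left(\left(-3\right) \left(-1\right) 1 + \left(-8 + \left(6 + 3\right) + 2 \left(6 + 3\right)^{2}\right)\right)^{2} = \left(3 \cdot 1 + \left(-8 + 9 + 2 \cdot 9^{2}\right)\right)^{2} = \left(3 + \left(-8 + 9 + 2 \cdot 81\right)\right)^{2} = \left(3 + \left(-8 + 9 + 162\right)\right)^{2} = \left(3 + 163\right)^{2} = 166^{2} = 27556$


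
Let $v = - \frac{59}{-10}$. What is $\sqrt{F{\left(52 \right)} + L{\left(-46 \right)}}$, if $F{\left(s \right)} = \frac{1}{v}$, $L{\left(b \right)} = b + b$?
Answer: $\frac{3 i \sqrt{35518}}{59} \approx 9.5828 i$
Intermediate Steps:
$v = \frac{59}{10}$ ($v = \left(-59\right) \left(- \frac{1}{10}\right) = \frac{59}{10} \approx 5.9$)
$L{\left(b \right)} = 2 b$
$F{\left(s \right)} = \frac{10}{59}$ ($F{\left(s \right)} = \frac{1}{\frac{59}{10}} = \frac{10}{59}$)
$\sqrt{F{\left(52 \right)} + L{\left(-46 \right)}} = \sqrt{\frac{10}{59} + 2 \left(-46\right)} = \sqrt{\frac{10}{59} - 92} = \sqrt{- \frac{5418}{59}} = \frac{3 i \sqrt{35518}}{59}$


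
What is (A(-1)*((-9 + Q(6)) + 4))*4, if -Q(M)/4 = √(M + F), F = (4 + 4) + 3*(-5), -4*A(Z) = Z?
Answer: -5 - 4*I ≈ -5.0 - 4.0*I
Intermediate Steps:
A(Z) = -Z/4
F = -7 (F = 8 - 15 = -7)
Q(M) = -4*√(-7 + M) (Q(M) = -4*√(M - 7) = -4*√(-7 + M))
(A(-1)*((-9 + Q(6)) + 4))*4 = ((-¼*(-1))*((-9 - 4*√(-7 + 6)) + 4))*4 = (((-9 - 4*I) + 4)/4)*4 = ((-5 - 4*I)/4)*4 = (-5/4 - I)*4 = -5 - 4*I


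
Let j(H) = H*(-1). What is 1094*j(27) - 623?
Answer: -30161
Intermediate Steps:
j(H) = -H
1094*j(27) - 623 = 1094*(-1*27) - 623 = 1094*(-27) - 623 = -29538 - 623 = -30161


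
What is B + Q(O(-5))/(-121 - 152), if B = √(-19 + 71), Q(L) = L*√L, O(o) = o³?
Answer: 2*√13 + 625*I*√5/273 ≈ 7.2111 + 5.1192*I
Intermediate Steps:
Q(L) = L^(3/2)
B = 2*√13 (B = √52 = 2*√13 ≈ 7.2111)
B + Q(O(-5))/(-121 - 152) = 2*√13 + ((-5)³)^(3/2)/(-121 - 152) = 2*√13 + (-125)^(3/2)/(-273) = 2*√13 - (-625)*I*√5/273 = 2*√13 + 625*I*√5/273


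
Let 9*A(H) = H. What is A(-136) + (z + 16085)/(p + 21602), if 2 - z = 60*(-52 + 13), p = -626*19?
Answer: -384815/29124 ≈ -13.213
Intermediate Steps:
A(H) = H/9
p = -11894
z = 2342 (z = 2 - 60*(-52 + 13) = 2 - 60*(-39) = 2 - 1*(-2340) = 2 + 2340 = 2342)
A(-136) + (z + 16085)/(p + 21602) = (1/9)*(-136) + (2342 + 16085)/(-11894 + 21602) = -136/9 + 18427/9708 = -384815/29124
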